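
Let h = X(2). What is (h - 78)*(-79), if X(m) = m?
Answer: 6004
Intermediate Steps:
h = 2
(h - 78)*(-79) = (2 - 78)*(-79) = -76*(-79) = 6004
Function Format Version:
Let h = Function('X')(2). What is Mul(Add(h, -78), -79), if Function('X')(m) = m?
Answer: 6004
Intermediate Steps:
h = 2
Mul(Add(h, -78), -79) = Mul(Add(2, -78), -79) = Mul(-76, -79) = 6004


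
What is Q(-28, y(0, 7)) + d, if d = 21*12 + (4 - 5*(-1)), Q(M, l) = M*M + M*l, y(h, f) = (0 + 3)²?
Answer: 793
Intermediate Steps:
y(h, f) = 9 (y(h, f) = 3² = 9)
Q(M, l) = M² + M*l
d = 261 (d = 252 + (4 + 5) = 252 + 9 = 261)
Q(-28, y(0, 7)) + d = -28*(-28 + 9) + 261 = -28*(-19) + 261 = 532 + 261 = 793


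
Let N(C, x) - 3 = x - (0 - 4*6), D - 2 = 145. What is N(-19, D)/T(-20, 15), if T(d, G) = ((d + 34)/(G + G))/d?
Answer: -52200/7 ≈ -7457.1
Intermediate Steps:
D = 147 (D = 2 + 145 = 147)
T(d, G) = (34 + d)/(2*G*d) (T(d, G) = ((34 + d)/((2*G)))/d = ((34 + d)*(1/(2*G)))/d = ((34 + d)/(2*G))/d = (34 + d)/(2*G*d))
N(C, x) = 27 + x (N(C, x) = 3 + (x - (0 - 4*6)) = 3 + (x - (0 - 24)) = 3 + (x - 1*(-24)) = 3 + (x + 24) = 3 + (24 + x) = 27 + x)
N(-19, D)/T(-20, 15) = (27 + 147)/(((½)*(34 - 20)/(15*(-20)))) = 174/(((½)*(1/15)*(-1/20)*14)) = 174/(-7/300) = 174*(-300/7) = -52200/7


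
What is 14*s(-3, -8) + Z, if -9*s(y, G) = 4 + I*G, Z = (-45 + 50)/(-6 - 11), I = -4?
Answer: -957/17 ≈ -56.294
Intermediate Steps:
Z = -5/17 (Z = 5/(-17) = 5*(-1/17) = -5/17 ≈ -0.29412)
s(y, G) = -4/9 + 4*G/9 (s(y, G) = -(4 - 4*G)/9 = -4/9 + 4*G/9)
14*s(-3, -8) + Z = 14*(-4/9 + (4/9)*(-8)) - 5/17 = 14*(-4/9 - 32/9) - 5/17 = 14*(-4) - 5/17 = -56 - 5/17 = -957/17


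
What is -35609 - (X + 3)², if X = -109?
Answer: -46845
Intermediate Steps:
-35609 - (X + 3)² = -35609 - (-109 + 3)² = -35609 - 1*(-106)² = -35609 - 1*11236 = -35609 - 11236 = -46845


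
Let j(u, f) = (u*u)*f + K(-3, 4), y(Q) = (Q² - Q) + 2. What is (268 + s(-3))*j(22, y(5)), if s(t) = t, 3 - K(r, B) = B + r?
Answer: 2822250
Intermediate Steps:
y(Q) = 2 + Q² - Q
K(r, B) = 3 - B - r (K(r, B) = 3 - (B + r) = 3 + (-B - r) = 3 - B - r)
j(u, f) = 2 + f*u² (j(u, f) = (u*u)*f + (3 - 1*4 - 1*(-3)) = u²*f + (3 - 4 + 3) = f*u² + 2 = 2 + f*u²)
(268 + s(-3))*j(22, y(5)) = (268 - 3)*(2 + (2 + 5² - 1*5)*22²) = 265*(2 + (2 + 25 - 5)*484) = 265*(2 + 22*484) = 265*(2 + 10648) = 265*10650 = 2822250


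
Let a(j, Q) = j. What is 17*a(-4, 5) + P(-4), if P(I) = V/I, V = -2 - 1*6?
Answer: -66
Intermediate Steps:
V = -8 (V = -2 - 6 = -8)
P(I) = -8/I
17*a(-4, 5) + P(-4) = 17*(-4) - 8/(-4) = -68 - 8*(-¼) = -68 + 2 = -66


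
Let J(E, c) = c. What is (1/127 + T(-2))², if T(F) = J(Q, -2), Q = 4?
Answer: 64009/16129 ≈ 3.9686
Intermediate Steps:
T(F) = -2
(1/127 + T(-2))² = (1/127 - 2)² = (-253/127)² = 64009/16129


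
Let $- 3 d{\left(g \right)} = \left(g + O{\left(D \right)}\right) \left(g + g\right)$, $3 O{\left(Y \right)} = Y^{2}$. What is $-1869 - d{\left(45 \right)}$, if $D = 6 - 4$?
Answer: $-479$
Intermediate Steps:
$D = 2$ ($D = 6 - 4 = 2$)
$O{\left(Y \right)} = \frac{Y^{2}}{3}$
$d{\left(g \right)} = - \frac{2 g \left(\frac{4}{3} + g\right)}{3}$ ($d{\left(g \right)} = - \frac{\left(g + \frac{2^{2}}{3}\right) \left(g + g\right)}{3} = - \frac{\left(g + \frac{1}{3} \cdot 4\right) 2 g}{3} = - \frac{\left(g + \frac{4}{3}\right) 2 g}{3} = - \frac{\left(\frac{4}{3} + g\right) 2 g}{3} = - \frac{2 g \left(\frac{4}{3} + g\right)}{3}$)
$-1869 - d{\left(45 \right)} = -1869 - \left(- \frac{2}{9}\right) 45 \left(4 + 3 \cdot 45\right) = -1869 - \left(- \frac{2}{9}\right) 45 \left(4 + 135\right) = -1869 - \left(- \frac{2}{9}\right) 45 \cdot 139 = -1869 - -1390 = -1869 + 1390 = -479$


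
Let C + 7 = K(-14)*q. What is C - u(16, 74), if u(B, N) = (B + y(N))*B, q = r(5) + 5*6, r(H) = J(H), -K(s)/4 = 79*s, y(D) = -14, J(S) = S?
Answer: 154801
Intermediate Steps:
K(s) = -316*s
r(H) = H
q = 35 (q = 5 + 5*6 = 5 + 30 = 35)
u(B, N) = B*(-14 + B) (u(B, N) = (B - 14)*B = (-14 + B)*B = B*(-14 + B))
C = 154833 (C = -7 - 316*(-14)*35 = -7 + 4424*35 = -7 + 154840 = 154833)
C - u(16, 74) = 154833 - 16*(-14 + 16) = 154833 - 16*2 = 154833 - 1*32 = 154833 - 32 = 154801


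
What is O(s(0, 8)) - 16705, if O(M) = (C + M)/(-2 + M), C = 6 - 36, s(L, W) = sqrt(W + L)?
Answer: -16718 - 14*sqrt(2) ≈ -16738.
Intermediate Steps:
s(L, W) = sqrt(L + W)
C = -30
O(M) = (-30 + M)/(-2 + M)
O(s(0, 8)) - 16705 = (-30 + sqrt(0 + 8))/(-2 + sqrt(0 + 8)) - 16705 = (-30 + sqrt(8))/(-2 + sqrt(8)) - 16705 = (-30 + 2*sqrt(2))/(-2 + 2*sqrt(2)) - 16705 = -16705 + (-30 + 2*sqrt(2))/(-2 + 2*sqrt(2))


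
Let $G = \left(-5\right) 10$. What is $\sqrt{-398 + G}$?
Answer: $8 i \sqrt{7} \approx 21.166 i$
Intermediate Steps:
$G = -50$
$\sqrt{-398 + G} = \sqrt{-398 - 50} = \sqrt{-448} = 8 i \sqrt{7}$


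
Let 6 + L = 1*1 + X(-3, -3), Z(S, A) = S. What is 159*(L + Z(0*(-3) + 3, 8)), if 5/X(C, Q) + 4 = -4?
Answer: -3339/8 ≈ -417.38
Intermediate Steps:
X(C, Q) = -5/8 (X(C, Q) = 5/(-4 - 4) = 5/(-8) = 5*(-1/8) = -5/8)
L = -45/8 (L = -6 + (1*1 - 5/8) = -6 + (1 - 5/8) = -6 + 3/8 = -45/8 ≈ -5.6250)
159*(L + Z(0*(-3) + 3, 8)) = 159*(-45/8 + (0*(-3) + 3)) = 159*(-45/8 + (0 + 3)) = 159*(-45/8 + 3) = 159*(-21/8) = -3339/8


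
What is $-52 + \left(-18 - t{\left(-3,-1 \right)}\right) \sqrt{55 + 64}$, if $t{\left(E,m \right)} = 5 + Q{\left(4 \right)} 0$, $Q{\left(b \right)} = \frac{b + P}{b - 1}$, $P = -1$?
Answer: $-52 - 23 \sqrt{119} \approx -302.9$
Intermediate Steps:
$Q{\left(b \right)} = 1$ ($Q{\left(b \right)} = \frac{b - 1}{b - 1} = \frac{-1 + b}{-1 + b} = 1$)
$t{\left(E,m \right)} = 5$ ($t{\left(E,m \right)} = 5 + 1 \cdot 0 = 5 + 0 = 5$)
$-52 + \left(-18 - t{\left(-3,-1 \right)}\right) \sqrt{55 + 64} = -52 + \left(-18 - 5\right) \sqrt{55 + 64} = -52 + \left(-18 - 5\right) \sqrt{119} = -52 - 23 \sqrt{119}$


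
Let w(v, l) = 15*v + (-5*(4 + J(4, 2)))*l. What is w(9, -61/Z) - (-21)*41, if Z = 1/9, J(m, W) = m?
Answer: 22956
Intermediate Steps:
Z = ⅑ ≈ 0.11111
w(v, l) = -40*l + 15*v (w(v, l) = 15*v + (-5*(4 + 4))*l = 15*v + (-5*8)*l = 15*v - 40*l = -40*l + 15*v)
w(9, -61/Z) - (-21)*41 = (-(-2440)/⅑ + 15*9) - (-21)*41 = (-(-2440)*9 + 135) - 1*(-861) = (-40*(-549) + 135) + 861 = (21960 + 135) + 861 = 22095 + 861 = 22956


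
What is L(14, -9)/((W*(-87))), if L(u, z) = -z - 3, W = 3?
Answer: -2/87 ≈ -0.022988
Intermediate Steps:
L(u, z) = -3 - z
L(14, -9)/((W*(-87))) = (-3 - 1*(-9))/((3*(-87))) = (-3 + 9)/(-261) = 6*(-1/261) = -2/87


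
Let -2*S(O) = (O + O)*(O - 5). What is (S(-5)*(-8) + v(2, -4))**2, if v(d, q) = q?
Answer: 156816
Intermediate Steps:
S(O) = -O*(-5 + O) (S(O) = -(O + O)*(O - 5)/2 = -2*O*(-5 + O)/2 = -O*(-5 + O))
(S(-5)*(-8) + v(2, -4))**2 = (-5*(5 - 1*(-5))*(-8) - 4)**2 = (-5*(5 + 5)*(-8) - 4)**2 = (-5*10*(-8) - 4)**2 = (-50*(-8) - 4)**2 = (400 - 4)**2 = 396**2 = 156816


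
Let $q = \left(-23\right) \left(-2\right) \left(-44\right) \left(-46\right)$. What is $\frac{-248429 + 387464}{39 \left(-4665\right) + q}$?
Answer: $- \frac{139035}{88831} \approx -1.5652$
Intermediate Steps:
$q = 93104$ ($q = 46 \left(-44\right) \left(-46\right) = \left(-2024\right) \left(-46\right) = 93104$)
$\frac{-248429 + 387464}{39 \left(-4665\right) + q} = \frac{-248429 + 387464}{39 \left(-4665\right) + 93104} = \frac{139035}{-181935 + 93104} = \frac{139035}{-88831} = 139035 \left(- \frac{1}{88831}\right) = - \frac{139035}{88831}$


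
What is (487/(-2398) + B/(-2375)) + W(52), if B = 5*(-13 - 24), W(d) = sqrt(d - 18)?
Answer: -142599/1139050 + sqrt(34) ≈ 5.7058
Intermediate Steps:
W(d) = sqrt(-18 + d)
B = -185 (B = 5*(-37) = -185)
(487/(-2398) + B/(-2375)) + W(52) = (487/(-2398) - 185/(-2375)) + sqrt(-18 + 52) = (487*(-1/2398) - 185*(-1/2375)) + sqrt(34) = (-487/2398 + 37/475) + sqrt(34) = -142599/1139050 + sqrt(34)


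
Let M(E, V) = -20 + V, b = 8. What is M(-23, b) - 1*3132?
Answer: -3144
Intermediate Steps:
M(-23, b) - 1*3132 = (-20 + 8) - 1*3132 = -12 - 3132 = -3144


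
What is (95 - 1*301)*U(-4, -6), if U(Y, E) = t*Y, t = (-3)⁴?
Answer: 66744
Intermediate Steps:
t = 81
U(Y, E) = 81*Y
(95 - 1*301)*U(-4, -6) = (95 - 1*301)*(81*(-4)) = (95 - 301)*(-324) = -206*(-324) = 66744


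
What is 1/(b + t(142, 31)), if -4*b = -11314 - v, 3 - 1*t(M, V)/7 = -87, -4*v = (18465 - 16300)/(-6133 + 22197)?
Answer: 257024/888915339 ≈ 0.00028914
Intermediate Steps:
v = -2165/64256 (v = -(18465 - 16300)/(4*(-6133 + 22197)) = -2165/(4*16064) = -¼*2165/16064 = -2165/64256 ≈ -0.033693)
t(M, V) = 630 (t(M, V) = 21 - 7*(-87) = 21 + 609 = 630)
b = 726990219/257024 (b = -(-11314 - 1*(-2165/64256))/4 = -(-11314 + 2165/64256)/4 = -¼*(-726990219/64256) = 726990219/257024 ≈ 2828.5)
1/(b + t(142, 31)) = 1/(726990219/257024 + 630) = 1/(888915339/257024) = 257024/888915339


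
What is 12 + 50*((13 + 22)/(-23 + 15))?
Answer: -827/4 ≈ -206.75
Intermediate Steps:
12 + 50*((13 + 22)/(-23 + 15)) = 12 + 50*(35/(-8)) = 12 + 50*(35*(-⅛)) = 12 + 50*(-35/8) = 12 - 875/4 = -827/4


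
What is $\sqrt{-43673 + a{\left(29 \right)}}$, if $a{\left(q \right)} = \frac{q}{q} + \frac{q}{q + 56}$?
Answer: $\frac{i \sqrt{315527735}}{85} \approx 208.98 i$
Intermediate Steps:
$a{\left(q \right)} = 1 + \frac{q}{56 + q}$
$\sqrt{-43673 + a{\left(29 \right)}} = \sqrt{-43673 + \frac{2 \left(28 + 29\right)}{56 + 29}} = \sqrt{-43673 + 2 \cdot \frac{1}{85} \cdot 57} = \sqrt{-43673 + \frac{114}{85}} = \sqrt{- \frac{3712091}{85}} = \frac{i \sqrt{315527735}}{85}$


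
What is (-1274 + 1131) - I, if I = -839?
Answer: 696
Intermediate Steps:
(-1274 + 1131) - I = (-1274 + 1131) - 1*(-839) = -143 + 839 = 696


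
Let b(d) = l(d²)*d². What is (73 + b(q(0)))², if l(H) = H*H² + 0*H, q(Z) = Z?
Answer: 5329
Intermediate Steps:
l(H) = H³ (l(H) = H³ + 0 = H³)
b(d) = d⁸ (b(d) = (d²)³*d² = d⁶*d² = d⁸)
(73 + b(q(0)))² = (73 + 0⁸)² = (73 + 0)² = 73² = 5329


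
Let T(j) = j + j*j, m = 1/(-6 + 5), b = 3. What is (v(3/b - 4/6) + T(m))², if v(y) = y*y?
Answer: 1/81 ≈ 0.012346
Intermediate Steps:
m = -1 (m = 1/(-1) = -1)
v(y) = y²
T(j) = j + j²
(v(3/b - 4/6) + T(m))² = ((3/3 - 4/6)² - (1 - 1))² = ((3*(⅓) - 4*⅙)² - 1*0)² = ((1 - ⅔)² + 0)² = ((⅓)² + 0)² = (⅑ + 0)² = (⅑)² = 1/81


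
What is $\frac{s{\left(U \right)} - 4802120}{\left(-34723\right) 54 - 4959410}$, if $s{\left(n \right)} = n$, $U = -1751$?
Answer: $\frac{4803871}{6834452} \approx 0.70289$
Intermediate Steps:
$\frac{s{\left(U \right)} - 4802120}{\left(-34723\right) 54 - 4959410} = \frac{-1751 - 4802120}{\left(-34723\right) 54 - 4959410} = - \frac{4803871}{-1875042 - 4959410} = - \frac{4803871}{-6834452} = \left(-4803871\right) \left(- \frac{1}{6834452}\right) = \frac{4803871}{6834452}$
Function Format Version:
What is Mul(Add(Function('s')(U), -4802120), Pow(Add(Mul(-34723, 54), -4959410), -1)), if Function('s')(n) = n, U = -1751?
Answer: Rational(4803871, 6834452) ≈ 0.70289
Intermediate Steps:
Mul(Add(Function('s')(U), -4802120), Pow(Add(Mul(-34723, 54), -4959410), -1)) = Mul(Add(-1751, -4802120), Pow(Add(Mul(-34723, 54), -4959410), -1)) = Mul(-4803871, Pow(Add(-1875042, -4959410), -1)) = Mul(-4803871, Pow(-6834452, -1)) = Mul(-4803871, Rational(-1, 6834452)) = Rational(4803871, 6834452)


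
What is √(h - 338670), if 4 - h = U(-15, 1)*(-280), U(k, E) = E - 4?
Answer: I*√339506 ≈ 582.67*I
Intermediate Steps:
U(k, E) = -4 + E
h = -836 (h = 4 - (-4 + 1)*(-280) = 4 - (-3)*(-280) = 4 - 1*840 = 4 - 840 = -836)
√(h - 338670) = √(-836 - 338670) = √(-339506) = I*√339506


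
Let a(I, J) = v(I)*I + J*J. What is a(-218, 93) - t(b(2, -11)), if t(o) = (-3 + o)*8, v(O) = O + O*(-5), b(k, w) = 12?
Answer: -181519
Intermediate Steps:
v(O) = -4*O (v(O) = O - 5*O = -4*O)
a(I, J) = J² - 4*I² (a(I, J) = (-4*I)*I + J*J = -4*I² + J² = J² - 4*I²)
t(o) = -24 + 8*o
a(-218, 93) - t(b(2, -11)) = (93² - 4*(-218)²) - (-24 + 8*12) = (8649 - 4*47524) - (-24 + 96) = (8649 - 190096) - 1*72 = -181447 - 72 = -181519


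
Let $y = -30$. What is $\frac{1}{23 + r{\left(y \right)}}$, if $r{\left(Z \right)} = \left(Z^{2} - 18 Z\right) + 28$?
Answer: $\frac{1}{1491} \approx 0.00067069$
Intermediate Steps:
$r{\left(Z \right)} = 28 + Z^{2} - 18 Z$
$\frac{1}{23 + r{\left(y \right)}} = \frac{1}{23 + \left(28 + \left(-30\right)^{2} - -540\right)} = \frac{1}{23 + \left(28 + 900 + 540\right)} = \frac{1}{23 + 1468} = \frac{1}{1491}$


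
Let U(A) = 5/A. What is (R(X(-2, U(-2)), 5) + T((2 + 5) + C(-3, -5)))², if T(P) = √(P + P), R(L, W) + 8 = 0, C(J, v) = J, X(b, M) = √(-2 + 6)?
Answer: 72 - 32*√2 ≈ 26.745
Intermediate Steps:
X(b, M) = 2 (X(b, M) = √4 = 2)
R(L, W) = -8 (R(L, W) = -8 + 0 = -8)
T(P) = √2*√P (T(P) = √(2*P) = √2*√P)
(R(X(-2, U(-2)), 5) + T((2 + 5) + C(-3, -5)))² = (-8 + √2*√((2 + 5) - 3))² = (-8 + √2*√(7 - 3))² = (-8 + √2*√4)² = (-8 + √2*2)² = (-8 + 2*√2)²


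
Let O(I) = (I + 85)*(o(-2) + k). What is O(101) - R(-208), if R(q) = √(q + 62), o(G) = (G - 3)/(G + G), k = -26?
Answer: -9207/2 - I*√146 ≈ -4603.5 - 12.083*I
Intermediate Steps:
o(G) = (-3 + G)/(2*G) (o(G) = (-3 + G)/((2*G)) = (-3 + G)*(1/(2*G)) = (-3 + G)/(2*G))
O(I) = -8415/4 - 99*I/4 (O(I) = (I + 85)*((½)*(-3 - 2)/(-2) - 26) = (85 + I)*((½)*(-½)*(-5) - 26) = (85 + I)*(5/4 - 26) = (85 + I)*(-99/4) = -8415/4 - 99*I/4)
R(q) = √(62 + q)
O(101) - R(-208) = (-8415/4 - 99/4*101) - √(62 - 208) = (-8415/4 - 9999/4) - √(-146) = -9207/2 - I*√146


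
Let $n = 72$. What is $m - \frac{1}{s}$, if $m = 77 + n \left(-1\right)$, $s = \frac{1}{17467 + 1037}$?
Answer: $-18499$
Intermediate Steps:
$s = \frac{1}{18504} \approx 5.4042 \cdot 10^{-5}$
$m = 5$ ($m = 77 + 72 \left(-1\right) = 77 - 72 = 5$)
$m - \frac{1}{s} = 5 - \frac{1}{\frac{1}{18504}} = 5 - 18504 = -18499$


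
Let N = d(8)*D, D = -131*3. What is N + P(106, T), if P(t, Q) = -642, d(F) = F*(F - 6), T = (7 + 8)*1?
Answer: -6930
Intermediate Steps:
T = 15 (T = 15*1 = 15)
d(F) = F*(-6 + F)
D = -393
N = -6288 (N = (8*(-6 + 8))*(-393) = (8*2)*(-393) = 16*(-393) = -6288)
N + P(106, T) = -6288 - 642 = -6930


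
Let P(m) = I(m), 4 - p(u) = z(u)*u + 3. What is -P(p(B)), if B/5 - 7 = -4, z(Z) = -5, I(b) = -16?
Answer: 16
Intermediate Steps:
B = 15 (B = 35 + 5*(-4) = 35 - 20 = 15)
p(u) = 1 + 5*u (p(u) = 4 - (-5*u + 3) = 4 - (3 - 5*u) = 4 + (-3 + 5*u) = 1 + 5*u)
P(m) = -16
-P(p(B)) = -1*(-16) = 16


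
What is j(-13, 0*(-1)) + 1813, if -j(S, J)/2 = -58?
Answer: 1929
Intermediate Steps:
j(S, J) = 116 (j(S, J) = -2*(-58) = 116)
j(-13, 0*(-1)) + 1813 = 116 + 1813 = 1929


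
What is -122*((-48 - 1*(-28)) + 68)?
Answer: -5856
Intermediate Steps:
-122*((-48 - 1*(-28)) + 68) = -122*((-48 + 28) + 68) = -122*(-20 + 68) = -122*48 = -5856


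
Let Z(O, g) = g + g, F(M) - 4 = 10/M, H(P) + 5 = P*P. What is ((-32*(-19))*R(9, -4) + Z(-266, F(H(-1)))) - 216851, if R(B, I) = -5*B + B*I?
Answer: -266096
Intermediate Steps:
H(P) = -5 + P**2 (H(P) = -5 + P*P = -5 + P**2)
F(M) = 4 + 10/M
Z(O, g) = 2*g
((-32*(-19))*R(9, -4) + Z(-266, F(H(-1)))) - 216851 = ((-32*(-19))*(9*(-5 - 4)) + 2*(4 + 10/(-5 + (-1)**2))) - 216851 = (608*(9*(-9)) + 2*(4 + 10/(-5 + 1))) - 216851 = (608*(-81) + 2*(4 + 10/(-4))) - 216851 = (-49248 + 2*(4 + 10*(-1/4))) - 216851 = (-49248 + 2*(4 - 5/2)) - 216851 = (-49248 + 2*(3/2)) - 216851 = (-49248 + 3) - 216851 = -49245 - 216851 = -266096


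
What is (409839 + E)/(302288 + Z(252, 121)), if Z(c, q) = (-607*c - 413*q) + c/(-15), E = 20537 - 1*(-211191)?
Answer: 3207835/496671 ≈ 6.4587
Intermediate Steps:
E = 231728 (E = 20537 + 211191 = 231728)
Z(c, q) = -413*q - 9106*c/15 (Z(c, q) = (-607*c - 413*q) + c*(-1/15) = (-607*c - 413*q) - c/15 = -413*q - 9106*c/15)
(409839 + E)/(302288 + Z(252, 121)) = (409839 + 231728)/(302288 + (-413*121 - 9106/15*252)) = 641567/(302288 + (-49973 - 764904/5)) = 641567/(302288 - 1014769/5) = 641567/(496671/5) = 641567*(5/496671) = 3207835/496671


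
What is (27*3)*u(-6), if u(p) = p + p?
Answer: -972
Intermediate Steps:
u(p) = 2*p
(27*3)*u(-6) = (27*3)*(2*(-6)) = 81*(-12) = -972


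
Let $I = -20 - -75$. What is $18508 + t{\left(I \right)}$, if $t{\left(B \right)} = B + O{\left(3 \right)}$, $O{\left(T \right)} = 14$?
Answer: $18577$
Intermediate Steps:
$I = 55$ ($I = -20 + 75 = 55$)
$t{\left(B \right)} = 14 + B$ ($t{\left(B \right)} = B + 14 = 14 + B$)
$18508 + t{\left(I \right)} = 18508 + \left(14 + 55\right) = 18508 + 69 = 18577$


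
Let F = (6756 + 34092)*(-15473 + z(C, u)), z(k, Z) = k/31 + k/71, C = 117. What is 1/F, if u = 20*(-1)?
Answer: -2201/1390634989872 ≈ -1.5827e-9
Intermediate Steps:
u = -20
z(k, Z) = 102*k/2201 (z(k, Z) = k*(1/31) + k*(1/71) = k/31 + k/71 = 102*k/2201)
F = -1390634989872/2201 (F = (6756 + 34092)*(-15473 + (102/2201)*117) = 40848*(-15473 + 11934/2201) = 40848*(-34044139/2201) = -1390634989872/2201 ≈ -6.3182e+8)
1/F = 1/(-1390634989872/2201) = -2201/1390634989872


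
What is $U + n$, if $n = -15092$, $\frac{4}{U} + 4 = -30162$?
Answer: $- \frac{227632638}{15083} \approx -15092.0$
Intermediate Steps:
$U = - \frac{2}{15083}$ ($U = \frac{4}{-4 - 30162} = \frac{4}{-30166} = 4 \left(- \frac{1}{30166}\right) = - \frac{2}{15083} \approx -0.0001326$)
$U + n = - \frac{2}{15083} - 15092 = - \frac{227632638}{15083}$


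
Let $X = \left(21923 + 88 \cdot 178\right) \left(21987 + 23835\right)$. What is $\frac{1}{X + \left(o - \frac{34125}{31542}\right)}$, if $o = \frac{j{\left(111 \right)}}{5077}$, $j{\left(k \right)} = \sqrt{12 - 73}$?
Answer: $\frac{100153446016288721815274}{172495433132276404070557056877205} - \frac{11453732308 i \sqrt{61}}{172495433132276404070557056877205} \approx 5.8061 \cdot 10^{-10} - 5.186 \cdot 10^{-22} i$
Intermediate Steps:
$j{\left(k \right)} = i \sqrt{61}$ ($j{\left(k \right)} = \sqrt{-61} = i \sqrt{61}$)
$o = \frac{i \sqrt{61}}{5077} \approx 0.0015384 i$
$X = 1722311514$ ($X = \left(21923 + 15664\right) 45822 = 37587 \cdot 45822 = 1722311514$)
$\frac{1}{X + \left(o - \frac{34125}{31542}\right)} = \frac{1}{1722311514 + \left(\frac{i \sqrt{61}}{5077} - \frac{34125}{31542}\right)} = \frac{1}{1722311514 + \left(\frac{i \sqrt{61}}{5077} - \frac{1625}{1502}\right)} = \frac{1}{1722311514 - \left(\frac{1625}{1502} - \frac{i \sqrt{61}}{5077}\right)} = \frac{1}{\frac{2586911892403}{1502} + \frac{i \sqrt{61}}{5077}}$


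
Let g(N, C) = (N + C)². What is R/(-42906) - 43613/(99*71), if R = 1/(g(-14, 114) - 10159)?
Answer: -11019638299/1776008058 ≈ -6.2047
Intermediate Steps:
g(N, C) = (C + N)²
R = -1/159 (R = 1/((114 - 14)² - 10159) = 1/(100² - 10159) = 1/(10000 - 10159) = 1/(-159) = -1/159 ≈ -0.0062893)
R/(-42906) - 43613/(99*71) = -1/159/(-42906) - 43613/(99*71) = -1/159*(-1/42906) - 43613/7029 = 1/6822054 - 43613*1/7029 = 1/6822054 - 43613/7029 = -11019638299/1776008058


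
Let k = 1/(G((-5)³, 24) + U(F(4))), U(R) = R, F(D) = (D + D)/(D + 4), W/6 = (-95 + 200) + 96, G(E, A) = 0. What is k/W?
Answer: 1/1206 ≈ 0.00082919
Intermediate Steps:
W = 1206 (W = 6*((-95 + 200) + 96) = 6*(105 + 96) = 6*201 = 1206)
F(D) = 2*D/(4 + D) (F(D) = (2*D)/(4 + D) = 2*D/(4 + D))
k = 1 (k = 1/(0 + 2*4/(4 + 4)) = 1/(0 + 2*4/8) = 1/(0 + 2*4*(⅛)) = 1/(0 + 1) = 1/1 = 1)
k/W = 1/1206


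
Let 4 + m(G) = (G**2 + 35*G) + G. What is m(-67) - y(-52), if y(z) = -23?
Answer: 2096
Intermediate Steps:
m(G) = -4 + G**2 + 36*G (m(G) = -4 + ((G**2 + 35*G) + G) = -4 + (G**2 + 36*G) = -4 + G**2 + 36*G)
m(-67) - y(-52) = (-4 + (-67)**2 + 36*(-67)) - 1*(-23) = (-4 + 4489 - 2412) + 23 = 2073 + 23 = 2096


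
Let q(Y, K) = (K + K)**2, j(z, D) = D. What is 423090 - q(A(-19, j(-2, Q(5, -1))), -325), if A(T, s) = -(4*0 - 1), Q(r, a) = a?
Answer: 590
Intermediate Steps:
A(T, s) = 1 (A(T, s) = -(0 - 1) = -1*(-1) = 1)
q(Y, K) = 4*K**2 (q(Y, K) = (2*K)**2 = 4*K**2)
423090 - q(A(-19, j(-2, Q(5, -1))), -325) = 423090 - 4*(-325)**2 = 423090 - 4*105625 = 423090 - 1*422500 = 423090 - 422500 = 590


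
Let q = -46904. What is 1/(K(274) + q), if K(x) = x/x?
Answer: -1/46903 ≈ -2.1321e-5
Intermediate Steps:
K(x) = 1
1/(K(274) + q) = 1/(1 - 46904) = 1/(-46903) = -1/46903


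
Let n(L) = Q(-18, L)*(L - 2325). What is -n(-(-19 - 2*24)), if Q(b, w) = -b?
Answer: 40644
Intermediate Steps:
n(L) = -41850 + 18*L (n(L) = (-1*(-18))*(L - 2325) = 18*(-2325 + L) = -41850 + 18*L)
-n(-(-19 - 2*24)) = -(-41850 + 18*(-(-19 - 2*24))) = -(-41850 + 18*(-(-19 - 48))) = -(-41850 + 18*(-1*(-67))) = -(-41850 + 18*67) = -(-41850 + 1206) = -1*(-40644) = 40644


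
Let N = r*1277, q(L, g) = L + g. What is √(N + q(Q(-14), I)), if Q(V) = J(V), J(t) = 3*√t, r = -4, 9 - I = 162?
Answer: √(-5261 + 3*I*√14) ≈ 0.0774 + 72.533*I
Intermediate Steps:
I = -153 (I = 9 - 1*162 = 9 - 162 = -153)
Q(V) = 3*√V
N = -5108 (N = -4*1277 = -5108)
√(N + q(Q(-14), I)) = √(-5108 + (3*√(-14) - 153)) = √(-5108 + (3*(I*√14) - 153)) = √(-5108 + (3*I*√14 - 153)) = √(-5108 + (-153 + 3*I*√14)) = √(-5261 + 3*I*√14)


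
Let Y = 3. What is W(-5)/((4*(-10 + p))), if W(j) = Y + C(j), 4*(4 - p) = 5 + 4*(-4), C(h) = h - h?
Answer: -3/13 ≈ -0.23077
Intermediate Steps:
C(h) = 0
p = 27/4 (p = 4 - (5 + 4*(-4))/4 = 4 - (5 - 16)/4 = 4 - ¼*(-11) = 4 + 11/4 = 27/4 ≈ 6.7500)
W(j) = 3 (W(j) = 3 + 0 = 3)
W(-5)/((4*(-10 + p))) = 3/((4*(-10 + 27/4))) = 3/((4*(-13/4))) = 3/(-13) = 3*(-1/13) = -3/13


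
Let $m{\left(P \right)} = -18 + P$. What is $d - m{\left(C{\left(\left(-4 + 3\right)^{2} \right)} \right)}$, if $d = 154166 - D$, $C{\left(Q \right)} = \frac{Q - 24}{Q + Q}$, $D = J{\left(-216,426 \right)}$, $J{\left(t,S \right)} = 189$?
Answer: $\frac{308013}{2} \approx 1.5401 \cdot 10^{5}$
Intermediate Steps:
$D = 189$
$C{\left(Q \right)} = \frac{-24 + Q}{2 Q}$
$d = 153977$ ($d = 154166 - 189 = 153977$)
$d - m{\left(C{\left(\left(-4 + 3\right)^{2} \right)} \right)} = 153977 - \left(-18 + \frac{-24 + \left(-4 + 3\right)^{2}}{2 \left(-4 + 3\right)^{2}}\right) = 153977 - \left(-18 + \frac{-24 + \left(-1\right)^{2}}{2 \left(-1\right)^{2}}\right) = 153977 - \left(-18 + \frac{-24 + 1}{2 \cdot 1}\right) = 153977 - \left(-18 + \frac{1}{2} \cdot 1 \left(-23\right)\right) = 153977 - \left(-18 - \frac{23}{2}\right) = 153977 - - \frac{59}{2} = 153977 + \frac{59}{2} = \frac{308013}{2}$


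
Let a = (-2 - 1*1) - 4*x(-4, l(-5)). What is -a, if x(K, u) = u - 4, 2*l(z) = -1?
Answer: -15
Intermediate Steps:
l(z) = -½ (l(z) = (½)*(-1) = -½)
x(K, u) = -4 + u
a = 15 (a = (-2 - 1*1) - 4*(-4 - ½) = (-2 - 1) - 4*(-9/2) = -3 + 18 = 15)
-a = -1*15 = -15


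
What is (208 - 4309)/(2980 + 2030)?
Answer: -1367/1670 ≈ -0.81856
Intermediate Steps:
(208 - 4309)/(2980 + 2030) = -4101/5010 = -4101*1/5010 = -1367/1670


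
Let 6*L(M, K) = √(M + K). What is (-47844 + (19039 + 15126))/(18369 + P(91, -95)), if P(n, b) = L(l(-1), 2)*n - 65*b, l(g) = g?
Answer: -82074/147355 ≈ -0.55698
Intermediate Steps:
L(M, K) = √(K + M)/6 (L(M, K) = √(M + K)/6 = √(K + M)/6)
P(n, b) = -65*b + n/6 (P(n, b) = (√(2 - 1)/6)*n - 65*b = (√1/6)*n - 65*b = ((⅙)*1)*n - 65*b = n/6 - 65*b = -65*b + n/6)
(-47844 + (19039 + 15126))/(18369 + P(91, -95)) = (-47844 + (19039 + 15126))/(18369 + (-65*(-95) + (⅙)*91)) = (-47844 + 34165)/(18369 + (6175 + 91/6)) = -13679/(18369 + 37141/6) = -13679/147355/6 = -13679*6/147355 = -82074/147355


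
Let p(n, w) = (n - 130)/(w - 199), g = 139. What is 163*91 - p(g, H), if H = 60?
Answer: 2061796/139 ≈ 14833.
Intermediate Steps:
p(n, w) = (-130 + n)/(-199 + w)
163*91 - p(g, H) = 163*91 - (-130 + 139)/(-199 + 60) = 14833 - 9/(-139) = 14833 - (-1)*9/139 = 14833 - 1*(-9/139) = 14833 + 9/139 = 2061796/139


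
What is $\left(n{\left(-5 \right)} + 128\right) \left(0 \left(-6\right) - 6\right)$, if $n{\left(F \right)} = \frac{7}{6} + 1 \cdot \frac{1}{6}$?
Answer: $-776$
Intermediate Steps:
$n{\left(F \right)} = \frac{4}{3}$ ($n{\left(F \right)} = 7 \cdot \frac{1}{6} + 1 \cdot \frac{1}{6} = \frac{7}{6} + \frac{1}{6} = \frac{4}{3}$)
$\left(n{\left(-5 \right)} + 128\right) \left(0 \left(-6\right) - 6\right) = \left(\frac{4}{3} + 128\right) \left(0 \left(-6\right) - 6\right) = \frac{388 \left(0 - 6\right)}{3} = \frac{388}{3} \left(-6\right) = -776$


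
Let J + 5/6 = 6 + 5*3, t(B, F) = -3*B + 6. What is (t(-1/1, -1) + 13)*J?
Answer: 1331/3 ≈ 443.67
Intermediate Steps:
t(B, F) = 6 - 3*B
J = 121/6 (J = -⅚ + (6 + 5*3) = -⅚ + (6 + 15) = -⅚ + 21 = 121/6 ≈ 20.167)
(t(-1/1, -1) + 13)*J = ((6 - (-3)/1) + 13)*(121/6) = ((6 - (-3)) + 13)*(121/6) = ((6 - 3*(-1)) + 13)*(121/6) = ((6 + 3) + 13)*(121/6) = (9 + 13)*(121/6) = 22*(121/6) = 1331/3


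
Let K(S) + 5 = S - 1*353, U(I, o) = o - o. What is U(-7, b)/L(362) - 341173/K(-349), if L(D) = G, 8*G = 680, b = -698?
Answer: 48739/101 ≈ 482.56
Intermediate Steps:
G = 85 (G = (1/8)*680 = 85)
U(I, o) = 0
L(D) = 85
K(S) = -358 + S (K(S) = -5 + (S - 1*353) = -5 + (S - 353) = -5 + (-353 + S) = -358 + S)
U(-7, b)/L(362) - 341173/K(-349) = 0/85 - 341173/(-358 - 349) = 0*(1/85) - 341173/(-707) = 0 - 341173*(-1/707) = 0 + 48739/101 = 48739/101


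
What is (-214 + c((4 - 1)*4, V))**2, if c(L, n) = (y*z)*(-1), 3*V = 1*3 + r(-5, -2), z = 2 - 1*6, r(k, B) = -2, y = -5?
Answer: 54756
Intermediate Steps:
z = -4 (z = 2 - 6 = -4)
V = 1/3 (V = (1*3 - 2)/3 = (3 - 2)/3 = (1/3)*1 = 1/3 ≈ 0.33333)
c(L, n) = -20 (c(L, n) = -5*(-4)*(-1) = 20*(-1) = -20)
(-214 + c((4 - 1)*4, V))**2 = (-214 - 20)**2 = (-234)**2 = 54756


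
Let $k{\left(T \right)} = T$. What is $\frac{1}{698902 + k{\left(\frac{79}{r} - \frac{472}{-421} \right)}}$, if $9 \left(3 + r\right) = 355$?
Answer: $\frac{138088}{96510433523} \approx 1.4308 \cdot 10^{-6}$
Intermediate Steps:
$r = \frac{328}{9}$ ($r = -3 + \frac{1}{9} \cdot 355 = -3 + \frac{355}{9} = \frac{328}{9} \approx 36.444$)
$\frac{1}{698902 + k{\left(\frac{79}{r} - \frac{472}{-421} \right)}} = \frac{1}{698902 + \left(\frac{79}{\frac{328}{9}} - \frac{472}{-421}\right)} = \frac{1}{698902 + \left(79 \cdot \frac{9}{328} - - \frac{472}{421}\right)} = \frac{1}{698902 + \left(\frac{711}{328} + \frac{472}{421}\right)} = \frac{1}{698902 + \frac{454147}{138088}} = \frac{1}{\frac{96510433523}{138088}} = \frac{138088}{96510433523}$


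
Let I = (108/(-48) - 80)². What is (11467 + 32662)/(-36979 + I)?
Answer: -706064/483423 ≈ -1.4606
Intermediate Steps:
I = 108241/16 (I = (108*(-1/48) - 80)² = (-9/4 - 80)² = (-329/4)² = 108241/16 ≈ 6765.1)
(11467 + 32662)/(-36979 + I) = (11467 + 32662)/(-36979 + 108241/16) = 44129/(-483423/16) = 44129*(-16/483423) = -706064/483423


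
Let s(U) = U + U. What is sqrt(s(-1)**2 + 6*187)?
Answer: sqrt(1126) ≈ 33.556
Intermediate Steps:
s(U) = 2*U
sqrt(s(-1)**2 + 6*187) = sqrt((2*(-1))**2 + 6*187) = sqrt((-2)**2 + 1122) = sqrt(4 + 1122) = sqrt(1126)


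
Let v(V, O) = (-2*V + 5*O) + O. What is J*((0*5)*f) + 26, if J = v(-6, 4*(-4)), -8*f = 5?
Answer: 26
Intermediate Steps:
f = -5/8 (f = -⅛*5 = -5/8 ≈ -0.62500)
v(V, O) = -2*V + 6*O
J = -84 (J = -2*(-6) + 6*(4*(-4)) = 12 + 6*(-16) = 12 - 96 = -84)
J*((0*5)*f) + 26 = -84*0*5*(-5)/8 + 26 = -0*(-5)/8 + 26 = -84*0 + 26 = 0 + 26 = 26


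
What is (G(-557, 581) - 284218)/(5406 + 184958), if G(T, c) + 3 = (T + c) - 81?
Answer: -142139/95182 ≈ -1.4933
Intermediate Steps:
G(T, c) = -84 + T + c (G(T, c) = -3 + ((T + c) - 81) = -3 + (-81 + T + c) = -84 + T + c)
(G(-557, 581) - 284218)/(5406 + 184958) = ((-84 - 557 + 581) - 284218)/(5406 + 184958) = (-60 - 284218)/190364 = -284278*1/190364 = -142139/95182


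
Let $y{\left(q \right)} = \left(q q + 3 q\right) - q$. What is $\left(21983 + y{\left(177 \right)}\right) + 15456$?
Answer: $69122$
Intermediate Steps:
$y{\left(q \right)} = q^{2} + 2 q$ ($y{\left(q \right)} = \left(q^{2} + 3 q\right) - q = q^{2} + 2 q$)
$\left(21983 + y{\left(177 \right)}\right) + 15456 = \left(21983 + 177 \left(2 + 177\right)\right) + 15456 = \left(21983 + 177 \cdot 179\right) + 15456 = \left(21983 + 31683\right) + 15456 = 53666 + 15456 = 69122$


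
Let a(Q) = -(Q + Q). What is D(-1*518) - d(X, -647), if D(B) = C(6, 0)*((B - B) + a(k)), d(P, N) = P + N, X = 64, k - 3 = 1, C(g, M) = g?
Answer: 535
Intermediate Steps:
k = 4 (k = 3 + 1 = 4)
a(Q) = -2*Q
d(P, N) = N + P
D(B) = -48 (D(B) = 6*((B - B) - 2*4) = 6*(0 - 8) = 6*(-8) = -48)
D(-1*518) - d(X, -647) = -48 - (-647 + 64) = -48 - 1*(-583) = -48 + 583 = 535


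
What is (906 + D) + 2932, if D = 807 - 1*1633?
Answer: 3012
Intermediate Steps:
D = -826 (D = 807 - 1633 = -826)
(906 + D) + 2932 = (906 - 826) + 2932 = 80 + 2932 = 3012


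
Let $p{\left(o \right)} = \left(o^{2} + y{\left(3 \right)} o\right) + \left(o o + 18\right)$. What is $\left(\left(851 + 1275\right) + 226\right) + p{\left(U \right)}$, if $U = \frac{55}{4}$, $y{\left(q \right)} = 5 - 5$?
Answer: $\frac{21985}{8} \approx 2748.1$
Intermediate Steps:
$y{\left(q \right)} = 0$
$U = \frac{55}{4}$ ($U = 55 \cdot \frac{1}{4} = \frac{55}{4} \approx 13.75$)
$p{\left(o \right)} = 18 + 2 o^{2}$ ($p{\left(o \right)} = \left(o^{2} + 0 o\right) + \left(o o + 18\right) = \left(o^{2} + 0\right) + \left(o^{2} + 18\right) = o^{2} + \left(18 + o^{2}\right) = 18 + 2 o^{2}$)
$\left(\left(851 + 1275\right) + 226\right) + p{\left(U \right)} = \left(\left(851 + 1275\right) + 226\right) + \left(18 + 2 \left(\frac{55}{4}\right)^{2}\right) = \left(2126 + 226\right) + \left(18 + 2 \cdot \frac{3025}{16}\right) = 2352 + \left(18 + \frac{3025}{8}\right) = 2352 + \frac{3169}{8} = \frac{21985}{8}$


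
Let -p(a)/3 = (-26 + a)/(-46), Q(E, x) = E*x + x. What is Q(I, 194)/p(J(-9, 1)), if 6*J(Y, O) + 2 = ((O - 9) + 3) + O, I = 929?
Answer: -2766440/27 ≈ -1.0246e+5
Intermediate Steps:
Q(E, x) = x + E*x
J(Y, O) = -4/3 + O/3 (J(Y, O) = -1/3 + (((O - 9) + 3) + O)/6 = -1/3 + (((-9 + O) + 3) + O)/6 = -1/3 + ((-6 + O) + O)/6 = -1/3 + (-6 + 2*O)/6 = -1/3 + (-1 + O/3) = -4/3 + O/3)
p(a) = -39/23 + 3*a/46 (p(a) = -3*(-26 + a)/(-46) = -3*(-26 + a)*(-1)/46 = -3*(13/23 - a/46) = -39/23 + 3*a/46)
Q(I, 194)/p(J(-9, 1)) = (194*(1 + 929))/(-39/23 + 3*(-4/3 + (1/3)*1)/46) = (194*930)/(-39/23 + 3*(-4/3 + 1/3)/46) = 180420/(-39/23 + (3/46)*(-1)) = 180420/(-39/23 - 3/46) = 180420/(-81/46) = 180420*(-46/81) = -2766440/27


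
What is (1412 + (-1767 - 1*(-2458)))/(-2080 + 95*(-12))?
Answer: -2103/3220 ≈ -0.65311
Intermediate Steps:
(1412 + (-1767 - 1*(-2458)))/(-2080 + 95*(-12)) = (1412 + (-1767 + 2458))/(-2080 - 1140) = (1412 + 691)/(-3220) = 2103*(-1/3220) = -2103/3220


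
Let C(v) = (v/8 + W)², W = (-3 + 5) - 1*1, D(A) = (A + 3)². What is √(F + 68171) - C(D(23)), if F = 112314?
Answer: -29241/4 + √180485 ≈ -6885.4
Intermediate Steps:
D(A) = (3 + A)²
W = 1 (W = 2 - 1 = 1)
C(v) = (1 + v/8)² (C(v) = (v/8 + 1)² = (1 + v/8)²)
√(F + 68171) - C(D(23)) = √(112314 + 68171) - (8 + (3 + 23)²)²/64 = √180485 - (8 + 26²)²/64 = √180485 - (8 + 676)²/64 = √180485 - 684²/64 = √180485 - 467856/64 = √180485 - 1*29241/4 = √180485 - 29241/4 = -29241/4 + √180485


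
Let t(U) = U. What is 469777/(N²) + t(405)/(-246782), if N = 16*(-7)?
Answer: 8280530521/221116672 ≈ 37.449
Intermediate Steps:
N = -112
469777/(N²) + t(405)/(-246782) = 469777/((-112)²) + 405/(-246782) = 469777/12544 + 405*(-1/246782) = 469777*(1/12544) - 405/246782 = 67111/1792 - 405/246782 = 8280530521/221116672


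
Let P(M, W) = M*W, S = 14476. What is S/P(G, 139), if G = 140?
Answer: 517/695 ≈ 0.74389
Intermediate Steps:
S/P(G, 139) = 14476/((140*139)) = 14476/19460 = 14476*(1/19460) = 517/695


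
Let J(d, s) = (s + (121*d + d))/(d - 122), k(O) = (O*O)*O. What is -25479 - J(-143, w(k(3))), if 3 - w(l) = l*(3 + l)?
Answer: -6770188/265 ≈ -25548.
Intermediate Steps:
k(O) = O³ (k(O) = O²*O = O³)
w(l) = 3 - l*(3 + l)
J(d, s) = (s + 122*d)/(-122 + d)
-25479 - J(-143, w(k(3))) = -25479 - ((3 - (3³)² - 3*3³) + 122*(-143))/(-122 - 143) = -25479 - ((3 - 1*27² - 3*27) - 17446)/(-265) = -25479 - (-1)*((3 - 1*729 - 81) - 17446)/265 = -25479 - (-1)*((3 - 729 - 81) - 17446)/265 = -25479 - (-1)*(-807 - 17446)/265 = -25479 - (-1)*(-18253)/265 = -25479 - 1*18253/265 = -25479 - 18253/265 = -6770188/265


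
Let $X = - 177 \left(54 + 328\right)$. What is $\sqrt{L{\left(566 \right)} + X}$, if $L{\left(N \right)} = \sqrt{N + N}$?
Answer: $\sqrt{-67614 + 2 \sqrt{283}} \approx 259.96 i$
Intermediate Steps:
$L{\left(N \right)} = \sqrt{2} \sqrt{N}$ ($L{\left(N \right)} = \sqrt{2 N} = \sqrt{2} \sqrt{N}$)
$X = -67614$ ($X = \left(-177\right) 382 = -67614$)
$\sqrt{L{\left(566 \right)} + X} = \sqrt{\sqrt{2} \sqrt{566} - 67614} = \sqrt{2 \sqrt{283} - 67614} = \sqrt{-67614 + 2 \sqrt{283}}$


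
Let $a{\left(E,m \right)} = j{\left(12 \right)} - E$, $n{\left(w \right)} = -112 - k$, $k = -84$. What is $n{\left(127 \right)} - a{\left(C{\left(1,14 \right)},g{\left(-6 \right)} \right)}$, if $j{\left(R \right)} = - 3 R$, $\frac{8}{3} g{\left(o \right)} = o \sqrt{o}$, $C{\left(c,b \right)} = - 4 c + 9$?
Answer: $13$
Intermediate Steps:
$C{\left(c,b \right)} = 9 - 4 c$
$g{\left(o \right)} = \frac{3 o^{\frac{3}{2}}}{8}$ ($g{\left(o \right)} = \frac{3 o \sqrt{o}}{8} = \frac{3 o^{\frac{3}{2}}}{8}$)
$n{\left(w \right)} = -28$ ($n{\left(w \right)} = -112 - -84 = -112 + 84 = -28$)
$a{\left(E,m \right)} = -36 - E$ ($a{\left(E,m \right)} = \left(-3\right) 12 - E = -36 - E$)
$n{\left(127 \right)} - a{\left(C{\left(1,14 \right)},g{\left(-6 \right)} \right)} = -28 - \left(-36 - \left(9 - 4\right)\right) = -28 - \left(-36 - 5\right) = -28 - -41 = -28 + 41 = 13$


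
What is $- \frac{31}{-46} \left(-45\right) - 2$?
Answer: $- \frac{1487}{46} \approx -32.326$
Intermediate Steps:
$- \frac{31}{-46} \left(-45\right) - 2 = \left(-31\right) \left(- \frac{1}{46}\right) \left(-45\right) - 2 = \frac{31}{46} \left(-45\right) - 2 = - \frac{1395}{46} - 2 = - \frac{1487}{46}$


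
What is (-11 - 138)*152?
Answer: -22648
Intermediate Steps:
(-11 - 138)*152 = -149*152 = -22648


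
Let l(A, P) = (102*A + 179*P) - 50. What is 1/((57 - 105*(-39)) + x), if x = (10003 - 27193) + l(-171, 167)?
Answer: -1/637 ≈ -0.0015699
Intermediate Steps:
l(A, P) = -50 + 102*A + 179*P
x = -4789 (x = (10003 - 27193) + (-50 + 102*(-171) + 179*167) = -17190 + (-50 - 17442 + 29893) = -17190 + 12401 = -4789)
1/((57 - 105*(-39)) + x) = 1/((57 - 105*(-39)) - 4789) = 1/((57 + 4095) - 4789) = 1/(4152 - 4789) = 1/(-637) = -1/637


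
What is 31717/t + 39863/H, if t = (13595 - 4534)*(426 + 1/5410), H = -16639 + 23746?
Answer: 833659908584813/148412164312347 ≈ 5.6172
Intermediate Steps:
H = 7107
t = 20882533321/5410 (t = 9061*(426 + 1/5410) = 9061*(2304661/5410) = 20882533321/5410 ≈ 3.8600e+6)
31717/t + 39863/H = 31717/(20882533321/5410) + 39863/7107 = 31717*(5410/20882533321) + 39863*(1/7107) = 171588970/20882533321 + 39863/7107 = 833659908584813/148412164312347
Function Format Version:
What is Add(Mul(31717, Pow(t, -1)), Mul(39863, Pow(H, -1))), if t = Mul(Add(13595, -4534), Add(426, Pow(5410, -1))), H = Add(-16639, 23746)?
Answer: Rational(833659908584813, 148412164312347) ≈ 5.6172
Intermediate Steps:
H = 7107
t = Rational(20882533321, 5410) (t = Mul(9061, Add(426, Rational(1, 5410))) = Mul(9061, Rational(2304661, 5410)) = Rational(20882533321, 5410) ≈ 3.8600e+6)
Add(Mul(31717, Pow(t, -1)), Mul(39863, Pow(H, -1))) = Add(Mul(31717, Pow(Rational(20882533321, 5410), -1)), Mul(39863, Pow(7107, -1))) = Add(Mul(31717, Rational(5410, 20882533321)), Mul(39863, Rational(1, 7107))) = Add(Rational(171588970, 20882533321), Rational(39863, 7107)) = Rational(833659908584813, 148412164312347)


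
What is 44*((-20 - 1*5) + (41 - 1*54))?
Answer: -1672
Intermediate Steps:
44*((-20 - 1*5) + (41 - 1*54)) = 44*((-20 - 5) + (41 - 54)) = 44*(-25 - 13) = 44*(-38) = -1672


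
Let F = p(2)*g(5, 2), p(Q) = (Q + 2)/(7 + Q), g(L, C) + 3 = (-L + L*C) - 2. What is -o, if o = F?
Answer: 0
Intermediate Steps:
g(L, C) = -5 - L + C*L (g(L, C) = -3 + ((-L + L*C) - 2) = -3 + ((-L + C*L) - 2) = -3 + (-2 - L + C*L) = -5 - L + C*L)
p(Q) = (2 + Q)/(7 + Q)
F = 0 (F = ((2 + 2)/(7 + 2))*(-5 - 1*5 + 2*5) = (4/9)*(-5 - 5 + 10) = ((⅑)*4)*0 = (4/9)*0 = 0)
o = 0
-o = -1*0 = 0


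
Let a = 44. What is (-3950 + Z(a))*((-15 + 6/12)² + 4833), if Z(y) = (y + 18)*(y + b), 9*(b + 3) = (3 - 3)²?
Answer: -7100896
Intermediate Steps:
b = -3 (b = -3 + (3 - 3)²/9 = -3 + (⅑)*0² = -3 + (⅑)*0 = -3 + 0 = -3)
Z(y) = (-3 + y)*(18 + y) (Z(y) = (y + 18)*(y - 3) = (18 + y)*(-3 + y) = (-3 + y)*(18 + y))
(-3950 + Z(a))*((-15 + 6/12)² + 4833) = (-3950 + (-54 + 44² + 15*44))*((-15 + 6/12)² + 4833) = (-3950 + (-54 + 1936 + 660))*((-15 + 6*(1/12))² + 4833) = (-3950 + 2542)*((-15 + ½)² + 4833) = -1408*((-29/2)² + 4833) = -1408*(841/4 + 4833) = -1408*20173/4 = -7100896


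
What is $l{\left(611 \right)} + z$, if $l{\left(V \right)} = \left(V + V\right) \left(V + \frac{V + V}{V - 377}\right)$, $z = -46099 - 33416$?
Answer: $\frac{6061577}{9} \approx 6.7351 \cdot 10^{5}$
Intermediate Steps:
$z = -79515$ ($z = -46099 - 33416 = -79515$)
$l{\left(V \right)} = 2 V \left(V + \frac{2 V}{-377 + V}\right)$
$l{\left(611 \right)} + z = \frac{2 \cdot 611^{2} \left(-375 + 611\right)}{-377 + 611} - 79515 = 2 \cdot 373321 \cdot \frac{1}{234} \cdot 236 - 79515 = \frac{6777212}{9} - 79515 = \frac{6061577}{9}$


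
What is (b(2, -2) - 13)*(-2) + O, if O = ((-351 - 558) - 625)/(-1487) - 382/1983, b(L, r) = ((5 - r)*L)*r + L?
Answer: 232474126/2948721 ≈ 78.839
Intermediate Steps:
b(L, r) = L + L*r*(5 - r) (b(L, r) = (L*(5 - r))*r + L = L*r*(5 - r) + L = L + L*r*(5 - r))
O = 2473888/2948721 (O = (-909 - 625)*(-1/1487) - 382*1/1983 = -1534*(-1/1487) - 382/1983 = 1534/1487 - 382/1983 = 2473888/2948721 ≈ 0.83897)
(b(2, -2) - 13)*(-2) + O = (2*(1 - 1*(-2)**2 + 5*(-2)) - 13)*(-2) + 2473888/2948721 = (2*(1 - 1*4 - 10) - 13)*(-2) + 2473888/2948721 = (2*(1 - 4 - 10) - 13)*(-2) + 2473888/2948721 = (2*(-13) - 13)*(-2) + 2473888/2948721 = (-26 - 13)*(-2) + 2473888/2948721 = -39*(-2) + 2473888/2948721 = 78 + 2473888/2948721 = 232474126/2948721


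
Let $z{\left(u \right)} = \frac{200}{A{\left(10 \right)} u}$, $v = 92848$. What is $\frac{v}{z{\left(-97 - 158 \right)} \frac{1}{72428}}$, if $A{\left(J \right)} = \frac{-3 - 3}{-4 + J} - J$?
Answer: $\frac{471576245448}{5} \approx 9.4315 \cdot 10^{10}$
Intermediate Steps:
$A{\left(J \right)} = - J - \frac{6}{-4 + J}$ ($A{\left(J \right)} = - \frac{6}{-4 + J} - J = - J - \frac{6}{-4 + J}$)
$z{\left(u \right)} = - \frac{200}{11 u}$ ($z{\left(u \right)} = \frac{200}{\frac{-6 - 10^{2} + 4 \cdot 10}{-4 + 10} u} = \frac{200}{\frac{-6 - 100 + 40}{6} u} = \frac{200}{\frac{1}{6} \left(-66\right) u} = \frac{200}{\left(-11\right) u} = 200 \left(- \frac{1}{11 u}\right) = - \frac{200}{11 u}$)
$\frac{v}{z{\left(-97 - 158 \right)} \frac{1}{72428}} = \frac{92848}{- \frac{200}{11 \left(-97 - 158\right)} \frac{1}{72428}} = \frac{92848}{- \frac{200}{11 \left(-255\right)} \frac{1}{72428}} = \frac{92848}{\left(- \frac{200}{11}\right) \left(- \frac{1}{255}\right) \frac{1}{72428}} = \frac{92848}{\frac{40}{561} \cdot \frac{1}{72428}} = \frac{92848}{\frac{10}{10158027}} = 92848 \cdot \frac{10158027}{10} = \frac{471576245448}{5}$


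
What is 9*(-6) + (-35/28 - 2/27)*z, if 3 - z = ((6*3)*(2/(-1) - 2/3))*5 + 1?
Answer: -20219/54 ≈ -374.43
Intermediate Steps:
z = 242 (z = 3 - (((6*3)*(2/(-1) - 2/3))*5 + 1) = 3 - ((18*(2*(-1) - 2*1/3))*5 + 1) = 3 - ((18*(-2 - 2/3))*5 + 1) = 3 - ((18*(-8/3))*5 + 1) = 3 - (-48*5 + 1) = 3 - (-240 + 1) = 3 - 1*(-239) = 3 + 239 = 242)
9*(-6) + (-35/28 - 2/27)*z = 9*(-6) + (-35/28 - 2/27)*242 = -54 + (-35*1/28 - 2*1/27)*242 = -54 + (-5/4 - 2/27)*242 = -54 - 143/108*242 = -54 - 17303/54 = -20219/54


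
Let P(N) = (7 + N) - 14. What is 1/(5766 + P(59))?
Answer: 1/5818 ≈ 0.00017188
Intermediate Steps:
P(N) = -7 + N
1/(5766 + P(59)) = 1/(5766 + (-7 + 59)) = 1/(5766 + 52) = 1/5818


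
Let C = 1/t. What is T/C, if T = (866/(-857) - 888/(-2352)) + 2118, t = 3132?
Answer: 278480509974/41993 ≈ 6.6316e+6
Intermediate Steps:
C = 1/3132 ≈ 0.00031928
T = 177829189/83986 (T = (866*(-1/857) - 888*(-1/2352)) + 2118 = (-866/857 + 37/98) + 2118 = -53159/83986 + 2118 = 177829189/83986 ≈ 2117.4)
T/C = 177829189/(83986*(1/3132)) = (177829189/83986)*3132 = 278480509974/41993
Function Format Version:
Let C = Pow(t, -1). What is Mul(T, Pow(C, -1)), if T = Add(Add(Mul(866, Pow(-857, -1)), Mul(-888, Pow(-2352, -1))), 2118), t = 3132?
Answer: Rational(278480509974, 41993) ≈ 6.6316e+6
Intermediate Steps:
C = Rational(1, 3132) (C = Pow(3132, -1) = Rational(1, 3132) ≈ 0.00031928)
T = Rational(177829189, 83986) (T = Add(Add(Mul(866, Rational(-1, 857)), Mul(-888, Rational(-1, 2352))), 2118) = Add(Add(Rational(-866, 857), Rational(37, 98)), 2118) = Add(Rational(-53159, 83986), 2118) = Rational(177829189, 83986) ≈ 2117.4)
Mul(T, Pow(C, -1)) = Mul(Rational(177829189, 83986), Pow(Rational(1, 3132), -1)) = Mul(Rational(177829189, 83986), 3132) = Rational(278480509974, 41993)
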